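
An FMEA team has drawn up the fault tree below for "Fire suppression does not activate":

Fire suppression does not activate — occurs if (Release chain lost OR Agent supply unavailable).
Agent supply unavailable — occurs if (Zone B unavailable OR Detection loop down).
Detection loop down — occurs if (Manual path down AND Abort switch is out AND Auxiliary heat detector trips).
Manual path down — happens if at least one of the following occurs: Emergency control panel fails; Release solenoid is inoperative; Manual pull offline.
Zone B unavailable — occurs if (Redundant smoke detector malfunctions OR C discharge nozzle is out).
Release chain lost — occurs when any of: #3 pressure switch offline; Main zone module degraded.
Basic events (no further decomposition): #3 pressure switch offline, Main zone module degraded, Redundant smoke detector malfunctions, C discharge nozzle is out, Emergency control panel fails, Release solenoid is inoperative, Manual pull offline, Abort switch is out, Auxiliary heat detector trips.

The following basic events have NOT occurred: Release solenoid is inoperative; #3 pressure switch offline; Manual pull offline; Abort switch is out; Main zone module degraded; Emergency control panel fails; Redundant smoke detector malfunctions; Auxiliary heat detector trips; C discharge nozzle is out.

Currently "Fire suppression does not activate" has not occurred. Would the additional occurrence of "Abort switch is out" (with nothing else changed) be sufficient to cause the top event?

No

Counterfactual: set "Abort switch is out" to occurred.
Release chain lost [OR]: #3 pressure switch offline=not, Main zone module degraded=not → no input occurs → does not occur.
Zone B unavailable [OR]: Redundant smoke detector malfunctions=not, C discharge nozzle is out=not → no input occurs → does not occur.
Manual path down [OR]: Emergency control panel fails=not, Release solenoid is inoperative=not, Manual pull offline=not → no input occurs → does not occur.
Detection loop down [AND]: Manual path down=not, Abort switch is out=occurs, Auxiliary heat detector trips=not → not all inputs occur → does not occur.
Agent supply unavailable [OR]: Zone B unavailable=not, Detection loop down=not → no input occurs → does not occur.
Fire suppression does not activate [OR]: Release chain lost=not, Agent supply unavailable=not → no input occurs → does not occur.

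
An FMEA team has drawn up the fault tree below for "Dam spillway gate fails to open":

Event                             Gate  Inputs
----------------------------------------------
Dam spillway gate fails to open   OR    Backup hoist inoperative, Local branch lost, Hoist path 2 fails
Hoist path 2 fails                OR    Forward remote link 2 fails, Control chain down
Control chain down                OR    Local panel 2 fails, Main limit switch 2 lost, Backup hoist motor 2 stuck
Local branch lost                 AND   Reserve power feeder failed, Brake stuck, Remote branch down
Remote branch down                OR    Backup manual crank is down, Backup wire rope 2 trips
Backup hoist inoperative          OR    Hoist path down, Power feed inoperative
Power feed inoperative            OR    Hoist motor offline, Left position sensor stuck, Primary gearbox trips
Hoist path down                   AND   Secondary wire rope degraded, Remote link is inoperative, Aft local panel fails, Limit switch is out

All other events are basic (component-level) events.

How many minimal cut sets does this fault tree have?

10

Hoist path down [AND]: one cut set from each child combined → 1 × 1 × 1 × 1 = 1 cut set(s).
Power feed inoperative [OR]: union of children's cut sets → 3 cut set(s).
Backup hoist inoperative [OR]: union of children's cut sets → 4 cut set(s).
Remote branch down [OR]: union of children's cut sets → 2 cut set(s).
Local branch lost [AND]: one cut set from each child combined → 1 × 1 × 2 = 2 cut set(s).
Control chain down [OR]: union of children's cut sets → 3 cut set(s).
Hoist path 2 fails [OR]: union of children's cut sets → 4 cut set(s).
Dam spillway gate fails to open [OR]: union of children's cut sets → 10 cut set(s).
Minimal cut sets: {Aft local panel fails, Limit switch is out, Remote link is inoperative, Secondary wire rope degraded}; {Hoist motor offline}; {Left position sensor stuck}; {Primary gearbox trips}; {Backup manual crank is down, Brake stuck, Reserve power feeder failed}; {Backup wire rope 2 trips, Brake stuck, Reserve power feeder failed}; {Forward remote link 2 fails}; {Local panel 2 fails}; {Main limit switch 2 lost}; {Backup hoist motor 2 stuck}.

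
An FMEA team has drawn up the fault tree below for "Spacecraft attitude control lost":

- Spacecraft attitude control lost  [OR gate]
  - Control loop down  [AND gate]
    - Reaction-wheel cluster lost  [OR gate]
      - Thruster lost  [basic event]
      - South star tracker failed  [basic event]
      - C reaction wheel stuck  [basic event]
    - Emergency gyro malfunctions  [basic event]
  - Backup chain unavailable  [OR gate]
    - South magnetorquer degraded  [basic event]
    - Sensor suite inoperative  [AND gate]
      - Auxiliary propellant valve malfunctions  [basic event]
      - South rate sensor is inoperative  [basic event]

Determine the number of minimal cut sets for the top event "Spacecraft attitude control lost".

Reaction-wheel cluster lost [OR]: union of children's cut sets → 3 cut set(s).
Control loop down [AND]: one cut set from each child combined → 3 × 1 = 3 cut set(s).
Sensor suite inoperative [AND]: one cut set from each child combined → 1 × 1 = 1 cut set(s).
Backup chain unavailable [OR]: union of children's cut sets → 2 cut set(s).
Spacecraft attitude control lost [OR]: union of children's cut sets → 5 cut set(s).
Minimal cut sets: {Emergency gyro malfunctions, Thruster lost}; {Emergency gyro malfunctions, South star tracker failed}; {C reaction wheel stuck, Emergency gyro malfunctions}; {South magnetorquer degraded}; {Auxiliary propellant valve malfunctions, South rate sensor is inoperative}.

5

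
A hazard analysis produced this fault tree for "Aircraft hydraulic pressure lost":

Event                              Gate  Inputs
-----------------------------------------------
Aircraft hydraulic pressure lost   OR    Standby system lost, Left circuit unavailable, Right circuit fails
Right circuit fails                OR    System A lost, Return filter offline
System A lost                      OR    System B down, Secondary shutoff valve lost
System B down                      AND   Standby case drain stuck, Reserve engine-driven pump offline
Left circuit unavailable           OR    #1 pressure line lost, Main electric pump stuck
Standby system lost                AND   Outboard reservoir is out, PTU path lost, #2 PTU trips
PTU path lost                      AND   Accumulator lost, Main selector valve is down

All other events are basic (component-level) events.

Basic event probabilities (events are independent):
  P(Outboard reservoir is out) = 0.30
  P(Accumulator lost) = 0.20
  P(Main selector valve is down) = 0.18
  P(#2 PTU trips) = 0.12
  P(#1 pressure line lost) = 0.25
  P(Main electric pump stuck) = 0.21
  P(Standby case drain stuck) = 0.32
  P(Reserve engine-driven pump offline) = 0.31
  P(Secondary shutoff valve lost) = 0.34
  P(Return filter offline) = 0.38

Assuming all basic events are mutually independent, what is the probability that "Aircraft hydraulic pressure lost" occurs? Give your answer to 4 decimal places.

0.7819

P(PTU path lost) [AND] = 0.20 × 0.18 = 0.036000
P(Standby system lost) [AND] = 0.30 × 0.036000 × 0.12 = 0.001296
P(Left circuit unavailable) [OR] = 1 − (1−0.25) × (1−0.21) = 0.407500
P(System B down) [AND] = 0.32 × 0.31 = 0.099200
P(System A lost) [OR] = 1 − (1−0.099200) × (1−0.34) = 0.405472
P(Right circuit fails) [OR] = 1 − (1−0.405472) × (1−0.38) = 0.631393
P(Aircraft hydraulic pressure lost) [OR] = 1 − (1−0.001296) × (1−0.407500) × (1−0.631393) = 0.781883
Rounded to 4 decimal places: P(Aircraft hydraulic pressure lost) ≈ 0.7819.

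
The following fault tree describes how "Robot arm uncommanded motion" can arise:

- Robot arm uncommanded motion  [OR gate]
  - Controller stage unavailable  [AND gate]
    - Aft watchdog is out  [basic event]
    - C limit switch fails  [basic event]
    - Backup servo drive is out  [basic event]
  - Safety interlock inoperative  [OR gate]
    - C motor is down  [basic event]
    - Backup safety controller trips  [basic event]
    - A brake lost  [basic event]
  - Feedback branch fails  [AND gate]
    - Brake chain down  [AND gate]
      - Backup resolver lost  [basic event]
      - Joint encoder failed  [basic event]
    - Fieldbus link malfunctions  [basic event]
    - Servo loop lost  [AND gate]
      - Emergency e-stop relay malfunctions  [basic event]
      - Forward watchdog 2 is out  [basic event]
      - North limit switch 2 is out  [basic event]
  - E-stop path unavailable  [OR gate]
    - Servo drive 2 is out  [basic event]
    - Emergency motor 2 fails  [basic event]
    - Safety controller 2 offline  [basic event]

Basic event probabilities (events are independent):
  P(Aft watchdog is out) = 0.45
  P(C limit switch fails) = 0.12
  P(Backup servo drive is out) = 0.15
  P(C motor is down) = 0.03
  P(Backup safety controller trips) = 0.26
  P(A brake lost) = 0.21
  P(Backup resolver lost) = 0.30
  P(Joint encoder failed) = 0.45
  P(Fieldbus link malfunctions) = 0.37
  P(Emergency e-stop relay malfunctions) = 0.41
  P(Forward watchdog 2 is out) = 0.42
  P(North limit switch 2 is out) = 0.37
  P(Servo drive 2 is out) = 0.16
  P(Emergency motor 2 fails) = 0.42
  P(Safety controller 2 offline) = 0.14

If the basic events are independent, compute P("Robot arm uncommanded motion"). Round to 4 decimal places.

0.7651

P(Controller stage unavailable) [AND] = 0.45 × 0.12 × 0.15 = 0.008100
P(Safety interlock inoperative) [OR] = 1 − (1−0.03) × (1−0.26) × (1−0.21) = 0.432938
P(Brake chain down) [AND] = 0.30 × 0.45 = 0.135000
P(Servo loop lost) [AND] = 0.41 × 0.42 × 0.37 = 0.063714
P(Feedback branch fails) [AND] = 0.135000 × 0.37 × 0.063714 = 0.003183
P(E-stop path unavailable) [OR] = 1 − (1−0.16) × (1−0.42) × (1−0.14) = 0.581008
P(Robot arm uncommanded motion) [OR] = 1 − (1−0.008100) × (1−0.432938) × (1−0.003183) × (1−0.581008) = 0.765080
Rounded to 4 decimal places: P(Robot arm uncommanded motion) ≈ 0.7651.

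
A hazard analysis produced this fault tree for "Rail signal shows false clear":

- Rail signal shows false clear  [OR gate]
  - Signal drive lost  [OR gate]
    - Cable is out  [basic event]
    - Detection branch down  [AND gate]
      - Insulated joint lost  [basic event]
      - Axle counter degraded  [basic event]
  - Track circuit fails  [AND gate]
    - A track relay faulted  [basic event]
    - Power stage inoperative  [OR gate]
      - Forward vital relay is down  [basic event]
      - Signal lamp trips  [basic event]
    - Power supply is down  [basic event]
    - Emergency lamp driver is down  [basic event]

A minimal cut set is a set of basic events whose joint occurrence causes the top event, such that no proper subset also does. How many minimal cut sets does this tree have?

Detection branch down [AND]: one cut set from each child combined → 1 × 1 = 1 cut set(s).
Signal drive lost [OR]: union of children's cut sets → 2 cut set(s).
Power stage inoperative [OR]: union of children's cut sets → 2 cut set(s).
Track circuit fails [AND]: one cut set from each child combined → 1 × 2 × 1 × 1 = 2 cut set(s).
Rail signal shows false clear [OR]: union of children's cut sets → 4 cut set(s).
Minimal cut sets: {Cable is out}; {Axle counter degraded, Insulated joint lost}; {A track relay faulted, Emergency lamp driver is down, Forward vital relay is down, Power supply is down}; {A track relay faulted, Emergency lamp driver is down, Power supply is down, Signal lamp trips}.

4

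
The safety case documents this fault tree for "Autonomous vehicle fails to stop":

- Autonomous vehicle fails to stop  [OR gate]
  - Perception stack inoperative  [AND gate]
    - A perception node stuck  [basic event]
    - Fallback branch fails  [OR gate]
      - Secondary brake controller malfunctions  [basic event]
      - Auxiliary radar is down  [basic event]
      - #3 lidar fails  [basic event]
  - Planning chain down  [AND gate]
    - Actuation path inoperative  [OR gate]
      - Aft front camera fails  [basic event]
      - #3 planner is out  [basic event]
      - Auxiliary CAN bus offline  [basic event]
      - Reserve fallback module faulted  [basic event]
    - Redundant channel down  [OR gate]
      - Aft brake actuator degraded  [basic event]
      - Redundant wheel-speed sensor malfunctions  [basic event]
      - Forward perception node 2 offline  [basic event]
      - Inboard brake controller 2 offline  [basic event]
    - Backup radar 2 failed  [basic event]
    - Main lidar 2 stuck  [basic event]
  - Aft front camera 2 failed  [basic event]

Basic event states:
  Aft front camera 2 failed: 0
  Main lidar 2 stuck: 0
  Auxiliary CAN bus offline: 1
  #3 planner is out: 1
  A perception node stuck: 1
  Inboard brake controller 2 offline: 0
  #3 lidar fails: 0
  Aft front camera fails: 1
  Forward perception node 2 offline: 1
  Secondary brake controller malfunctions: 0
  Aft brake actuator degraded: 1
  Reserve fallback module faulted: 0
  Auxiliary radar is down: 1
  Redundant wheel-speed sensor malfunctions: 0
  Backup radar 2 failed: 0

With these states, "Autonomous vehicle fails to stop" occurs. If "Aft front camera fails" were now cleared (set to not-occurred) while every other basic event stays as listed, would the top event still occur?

Yes

Counterfactual: set "Aft front camera fails" to not occurred.
Fallback branch fails [OR]: Secondary brake controller malfunctions=not, Auxiliary radar is down=occurs, #3 lidar fails=not → at least one input occurs → occurs.
Perception stack inoperative [AND]: A perception node stuck=occurs, Fallback branch fails=occurs → all inputs occur → occurs.
Actuation path inoperative [OR]: Aft front camera fails=not, #3 planner is out=occurs, Auxiliary CAN bus offline=occurs, Reserve fallback module faulted=not → at least one input occurs → occurs.
Redundant channel down [OR]: Aft brake actuator degraded=occurs, Redundant wheel-speed sensor malfunctions=not, Forward perception node 2 offline=occurs, Inboard brake controller 2 offline=not → at least one input occurs → occurs.
Planning chain down [AND]: Actuation path inoperative=occurs, Redundant channel down=occurs, Backup radar 2 failed=not, Main lidar 2 stuck=not → not all inputs occur → does not occur.
Autonomous vehicle fails to stop [OR]: Perception stack inoperative=occurs, Planning chain down=not, Aft front camera 2 failed=not → at least one input occurs → occurs.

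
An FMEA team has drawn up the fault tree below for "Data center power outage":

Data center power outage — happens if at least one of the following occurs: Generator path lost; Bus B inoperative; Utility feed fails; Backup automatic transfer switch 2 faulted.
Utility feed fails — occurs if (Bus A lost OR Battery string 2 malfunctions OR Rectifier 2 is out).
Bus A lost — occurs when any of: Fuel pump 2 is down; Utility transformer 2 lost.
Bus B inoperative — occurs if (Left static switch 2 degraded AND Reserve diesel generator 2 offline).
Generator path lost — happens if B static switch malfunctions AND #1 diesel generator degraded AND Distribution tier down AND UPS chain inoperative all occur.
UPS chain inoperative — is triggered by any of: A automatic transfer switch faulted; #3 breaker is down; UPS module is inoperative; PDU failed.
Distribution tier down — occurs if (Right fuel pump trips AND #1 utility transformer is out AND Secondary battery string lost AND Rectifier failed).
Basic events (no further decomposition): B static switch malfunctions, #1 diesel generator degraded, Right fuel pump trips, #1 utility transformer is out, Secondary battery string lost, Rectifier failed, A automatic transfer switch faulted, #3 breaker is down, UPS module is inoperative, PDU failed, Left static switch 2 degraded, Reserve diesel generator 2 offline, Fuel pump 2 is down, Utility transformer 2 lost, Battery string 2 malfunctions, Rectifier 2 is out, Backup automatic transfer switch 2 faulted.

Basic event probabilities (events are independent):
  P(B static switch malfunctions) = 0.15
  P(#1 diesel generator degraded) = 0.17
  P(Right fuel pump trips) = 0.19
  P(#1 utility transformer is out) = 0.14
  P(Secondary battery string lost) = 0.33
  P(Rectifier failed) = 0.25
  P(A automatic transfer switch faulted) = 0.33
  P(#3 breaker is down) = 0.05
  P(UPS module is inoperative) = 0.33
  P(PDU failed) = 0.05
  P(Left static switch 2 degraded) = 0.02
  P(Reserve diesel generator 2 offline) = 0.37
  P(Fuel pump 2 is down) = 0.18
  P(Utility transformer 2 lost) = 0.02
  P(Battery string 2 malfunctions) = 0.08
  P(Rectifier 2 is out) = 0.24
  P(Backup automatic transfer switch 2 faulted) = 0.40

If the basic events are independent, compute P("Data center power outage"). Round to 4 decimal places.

P(Distribution tier down) [AND] = 0.19 × 0.14 × 0.33 × 0.25 = 0.002195
P(UPS chain inoperative) [OR] = 1 − (1−0.33) × (1−0.05) × (1−0.33) × (1−0.05) = 0.594868
P(Generator path lost) [AND] = 0.15 × 0.17 × 0.002195 × 0.594868 = 0.000033
P(Bus B inoperative) [AND] = 0.02 × 0.37 = 0.007400
P(Bus A lost) [OR] = 1 − (1−0.18) × (1−0.02) = 0.196400
P(Utility feed fails) [OR] = 1 − (1−0.196400) × (1−0.08) × (1−0.24) = 0.438123
P(Data center power outage) [OR] = 1 − (1−0.000033) × (1−0.007400) × (1−0.438123) × (1−0.40) = 0.665380
Rounded to 4 decimal places: P(Data center power outage) ≈ 0.6654.

0.6654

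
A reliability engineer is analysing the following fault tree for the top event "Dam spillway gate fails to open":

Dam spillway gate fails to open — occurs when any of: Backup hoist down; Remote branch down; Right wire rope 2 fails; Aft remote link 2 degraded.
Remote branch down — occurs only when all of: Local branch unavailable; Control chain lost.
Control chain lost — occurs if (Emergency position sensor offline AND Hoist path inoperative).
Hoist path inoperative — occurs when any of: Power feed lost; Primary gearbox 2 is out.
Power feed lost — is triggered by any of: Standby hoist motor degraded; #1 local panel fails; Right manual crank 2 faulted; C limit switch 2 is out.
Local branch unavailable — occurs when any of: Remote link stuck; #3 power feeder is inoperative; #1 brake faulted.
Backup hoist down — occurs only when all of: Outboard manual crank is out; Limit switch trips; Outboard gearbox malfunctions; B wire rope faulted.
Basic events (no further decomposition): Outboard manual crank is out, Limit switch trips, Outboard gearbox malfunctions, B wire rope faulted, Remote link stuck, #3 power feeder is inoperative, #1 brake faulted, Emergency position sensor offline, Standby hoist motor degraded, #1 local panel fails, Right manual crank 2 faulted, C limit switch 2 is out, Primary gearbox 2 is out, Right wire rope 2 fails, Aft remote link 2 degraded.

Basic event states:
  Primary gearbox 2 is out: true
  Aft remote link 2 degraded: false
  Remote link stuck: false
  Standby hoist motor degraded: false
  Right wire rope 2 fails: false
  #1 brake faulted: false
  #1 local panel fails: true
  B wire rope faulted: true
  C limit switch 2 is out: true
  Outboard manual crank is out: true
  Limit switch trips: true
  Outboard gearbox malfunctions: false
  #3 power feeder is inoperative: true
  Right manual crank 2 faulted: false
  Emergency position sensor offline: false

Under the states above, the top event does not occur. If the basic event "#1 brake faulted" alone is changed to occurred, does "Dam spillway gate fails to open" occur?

Counterfactual: set "#1 brake faulted" to occurred.
Backup hoist down [AND]: Outboard manual crank is out=occurs, Limit switch trips=occurs, Outboard gearbox malfunctions=not, B wire rope faulted=occurs → not all inputs occur → does not occur.
Local branch unavailable [OR]: Remote link stuck=not, #3 power feeder is inoperative=occurs, #1 brake faulted=occurs → at least one input occurs → occurs.
Power feed lost [OR]: Standby hoist motor degraded=not, #1 local panel fails=occurs, Right manual crank 2 faulted=not, C limit switch 2 is out=occurs → at least one input occurs → occurs.
Hoist path inoperative [OR]: Power feed lost=occurs, Primary gearbox 2 is out=occurs → at least one input occurs → occurs.
Control chain lost [AND]: Emergency position sensor offline=not, Hoist path inoperative=occurs → not all inputs occur → does not occur.
Remote branch down [AND]: Local branch unavailable=occurs, Control chain lost=not → not all inputs occur → does not occur.
Dam spillway gate fails to open [OR]: Backup hoist down=not, Remote branch down=not, Right wire rope 2 fails=not, Aft remote link 2 degraded=not → no input occurs → does not occur.

No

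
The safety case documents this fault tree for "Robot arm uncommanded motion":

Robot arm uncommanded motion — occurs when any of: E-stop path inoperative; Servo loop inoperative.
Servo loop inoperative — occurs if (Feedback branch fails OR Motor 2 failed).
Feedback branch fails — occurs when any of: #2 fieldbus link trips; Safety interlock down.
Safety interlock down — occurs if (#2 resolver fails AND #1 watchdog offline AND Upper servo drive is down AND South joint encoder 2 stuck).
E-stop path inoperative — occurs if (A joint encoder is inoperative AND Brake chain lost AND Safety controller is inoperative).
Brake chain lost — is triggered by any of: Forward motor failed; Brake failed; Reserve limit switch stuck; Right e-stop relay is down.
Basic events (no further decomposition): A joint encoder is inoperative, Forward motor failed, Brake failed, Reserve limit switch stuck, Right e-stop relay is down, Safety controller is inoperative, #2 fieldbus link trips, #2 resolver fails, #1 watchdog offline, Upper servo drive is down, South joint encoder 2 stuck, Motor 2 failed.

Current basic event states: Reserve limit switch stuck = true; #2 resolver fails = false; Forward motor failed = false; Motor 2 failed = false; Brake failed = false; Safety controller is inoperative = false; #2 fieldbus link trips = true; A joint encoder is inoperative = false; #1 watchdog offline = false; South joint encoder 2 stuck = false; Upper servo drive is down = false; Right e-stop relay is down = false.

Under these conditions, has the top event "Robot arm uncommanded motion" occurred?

Brake chain lost [OR]: Forward motor failed=not, Brake failed=not, Reserve limit switch stuck=occurs, Right e-stop relay is down=not → at least one input occurs → occurs.
E-stop path inoperative [AND]: A joint encoder is inoperative=not, Brake chain lost=occurs, Safety controller is inoperative=not → not all inputs occur → does not occur.
Safety interlock down [AND]: #2 resolver fails=not, #1 watchdog offline=not, Upper servo drive is down=not, South joint encoder 2 stuck=not → not all inputs occur → does not occur.
Feedback branch fails [OR]: #2 fieldbus link trips=occurs, Safety interlock down=not → at least one input occurs → occurs.
Servo loop inoperative [OR]: Feedback branch fails=occurs, Motor 2 failed=not → at least one input occurs → occurs.
Robot arm uncommanded motion [OR]: E-stop path inoperative=not, Servo loop inoperative=occurs → at least one input occurs → occurs.

Yes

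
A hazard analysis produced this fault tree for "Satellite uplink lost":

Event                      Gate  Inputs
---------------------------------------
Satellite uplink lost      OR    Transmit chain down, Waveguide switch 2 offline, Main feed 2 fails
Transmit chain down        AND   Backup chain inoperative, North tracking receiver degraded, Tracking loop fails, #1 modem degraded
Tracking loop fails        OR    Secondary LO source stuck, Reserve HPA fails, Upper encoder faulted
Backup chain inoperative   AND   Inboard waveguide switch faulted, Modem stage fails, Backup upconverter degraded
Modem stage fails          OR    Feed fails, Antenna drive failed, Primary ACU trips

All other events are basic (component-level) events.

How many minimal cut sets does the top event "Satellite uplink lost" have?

11

Modem stage fails [OR]: union of children's cut sets → 3 cut set(s).
Backup chain inoperative [AND]: one cut set from each child combined → 1 × 3 × 1 = 3 cut set(s).
Tracking loop fails [OR]: union of children's cut sets → 3 cut set(s).
Transmit chain down [AND]: one cut set from each child combined → 3 × 1 × 3 × 1 = 9 cut set(s).
Satellite uplink lost [OR]: union of children's cut sets → 11 cut set(s).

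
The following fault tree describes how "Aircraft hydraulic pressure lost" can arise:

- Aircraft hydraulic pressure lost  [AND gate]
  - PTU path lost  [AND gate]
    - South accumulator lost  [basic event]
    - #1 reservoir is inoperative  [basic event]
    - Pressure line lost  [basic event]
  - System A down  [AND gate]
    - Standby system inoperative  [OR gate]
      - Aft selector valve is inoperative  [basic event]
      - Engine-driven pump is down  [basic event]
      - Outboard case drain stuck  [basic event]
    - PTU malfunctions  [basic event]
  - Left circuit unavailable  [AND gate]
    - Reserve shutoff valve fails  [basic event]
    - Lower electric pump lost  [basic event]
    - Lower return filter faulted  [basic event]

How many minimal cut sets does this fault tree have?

3

PTU path lost [AND]: one cut set from each child combined → 1 × 1 × 1 = 1 cut set(s).
Standby system inoperative [OR]: union of children's cut sets → 3 cut set(s).
System A down [AND]: one cut set from each child combined → 3 × 1 = 3 cut set(s).
Left circuit unavailable [AND]: one cut set from each child combined → 1 × 1 × 1 = 1 cut set(s).
Aircraft hydraulic pressure lost [AND]: one cut set from each child combined → 1 × 3 × 1 = 3 cut set(s).
Minimal cut sets: {#1 reservoir is inoperative, Aft selector valve is inoperative, Lower electric pump lost, Lower return filter faulted, PTU malfunctions, Pressure line lost, Reserve shutoff valve fails, South accumulator lost}; {#1 reservoir is inoperative, Engine-driven pump is down, Lower electric pump lost, Lower return filter faulted, PTU malfunctions, Pressure line lost, Reserve shutoff valve fails, South accumulator lost}; {#1 reservoir is inoperative, Lower electric pump lost, Lower return filter faulted, Outboard case drain stuck, PTU malfunctions, Pressure line lost, Reserve shutoff valve fails, South accumulator lost}.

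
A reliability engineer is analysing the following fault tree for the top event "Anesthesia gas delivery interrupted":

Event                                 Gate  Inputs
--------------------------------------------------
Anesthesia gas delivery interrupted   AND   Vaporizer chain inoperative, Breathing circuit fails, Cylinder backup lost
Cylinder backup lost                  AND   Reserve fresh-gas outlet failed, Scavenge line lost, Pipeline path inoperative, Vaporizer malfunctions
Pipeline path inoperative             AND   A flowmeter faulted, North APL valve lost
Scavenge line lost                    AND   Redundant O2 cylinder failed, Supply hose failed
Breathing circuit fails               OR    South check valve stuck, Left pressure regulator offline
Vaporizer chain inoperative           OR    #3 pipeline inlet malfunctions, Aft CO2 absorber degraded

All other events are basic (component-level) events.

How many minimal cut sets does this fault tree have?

4

Vaporizer chain inoperative [OR]: union of children's cut sets → 2 cut set(s).
Breathing circuit fails [OR]: union of children's cut sets → 2 cut set(s).
Scavenge line lost [AND]: one cut set from each child combined → 1 × 1 = 1 cut set(s).
Pipeline path inoperative [AND]: one cut set from each child combined → 1 × 1 = 1 cut set(s).
Cylinder backup lost [AND]: one cut set from each child combined → 1 × 1 × 1 × 1 = 1 cut set(s).
Anesthesia gas delivery interrupted [AND]: one cut set from each child combined → 2 × 2 × 1 = 4 cut set(s).
Minimal cut sets: {#3 pipeline inlet malfunctions, A flowmeter faulted, North APL valve lost, Redundant O2 cylinder failed, Reserve fresh-gas outlet failed, South check valve stuck, Supply hose failed, Vaporizer malfunctions}; {#3 pipeline inlet malfunctions, A flowmeter faulted, Left pressure regulator offline, North APL valve lost, Redundant O2 cylinder failed, Reserve fresh-gas outlet failed, Supply hose failed, Vaporizer malfunctions}; {A flowmeter faulted, Aft CO2 absorber degraded, North APL valve lost, Redundant O2 cylinder failed, Reserve fresh-gas outlet failed, South check valve stuck, Supply hose failed, Vaporizer malfunctions}; {A flowmeter faulted, Aft CO2 absorber degraded, Left pressure regulator offline, North APL valve lost, Redundant O2 cylinder failed, Reserve fresh-gas outlet failed, Supply hose failed, Vaporizer malfunctions}.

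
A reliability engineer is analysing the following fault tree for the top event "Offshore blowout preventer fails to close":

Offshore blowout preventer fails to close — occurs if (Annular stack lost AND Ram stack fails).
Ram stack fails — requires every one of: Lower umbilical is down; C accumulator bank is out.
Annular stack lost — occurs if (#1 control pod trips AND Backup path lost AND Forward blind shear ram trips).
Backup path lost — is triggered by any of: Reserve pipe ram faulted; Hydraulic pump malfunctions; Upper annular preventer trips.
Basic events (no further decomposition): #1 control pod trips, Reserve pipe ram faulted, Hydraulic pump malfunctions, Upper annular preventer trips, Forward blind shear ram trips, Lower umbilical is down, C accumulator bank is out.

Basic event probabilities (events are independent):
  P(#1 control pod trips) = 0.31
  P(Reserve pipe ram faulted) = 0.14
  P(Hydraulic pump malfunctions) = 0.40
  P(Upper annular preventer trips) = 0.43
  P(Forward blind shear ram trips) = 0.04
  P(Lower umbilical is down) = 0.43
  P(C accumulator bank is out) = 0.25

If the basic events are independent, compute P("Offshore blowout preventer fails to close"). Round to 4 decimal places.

0.0009

P(Backup path lost) [OR] = 1 − (1−0.14) × (1−0.40) × (1−0.43) = 0.705880
P(Annular stack lost) [AND] = 0.31 × 0.705880 × 0.04 = 0.008753
P(Ram stack fails) [AND] = 0.43 × 0.25 = 0.107500
P(Offshore blowout preventer fails to close) [AND] = 0.008753 × 0.107500 = 0.000941
Rounded to 4 decimal places: P(Offshore blowout preventer fails to close) ≈ 0.0009.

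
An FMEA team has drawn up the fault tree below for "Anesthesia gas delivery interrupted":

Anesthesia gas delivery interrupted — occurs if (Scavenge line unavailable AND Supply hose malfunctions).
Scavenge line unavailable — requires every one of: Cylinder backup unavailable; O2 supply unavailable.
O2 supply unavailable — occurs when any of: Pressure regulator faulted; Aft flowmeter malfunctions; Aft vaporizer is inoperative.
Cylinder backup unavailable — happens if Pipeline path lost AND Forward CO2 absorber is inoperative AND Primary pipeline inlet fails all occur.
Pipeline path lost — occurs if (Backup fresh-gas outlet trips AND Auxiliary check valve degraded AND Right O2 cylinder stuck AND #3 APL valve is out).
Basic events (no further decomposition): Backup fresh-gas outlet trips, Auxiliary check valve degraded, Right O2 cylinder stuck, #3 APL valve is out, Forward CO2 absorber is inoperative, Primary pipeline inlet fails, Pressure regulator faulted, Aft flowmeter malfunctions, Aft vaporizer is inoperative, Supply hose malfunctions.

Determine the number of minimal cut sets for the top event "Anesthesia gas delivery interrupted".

3

Pipeline path lost [AND]: one cut set from each child combined → 1 × 1 × 1 × 1 = 1 cut set(s).
Cylinder backup unavailable [AND]: one cut set from each child combined → 1 × 1 × 1 = 1 cut set(s).
O2 supply unavailable [OR]: union of children's cut sets → 3 cut set(s).
Scavenge line unavailable [AND]: one cut set from each child combined → 1 × 3 = 3 cut set(s).
Anesthesia gas delivery interrupted [AND]: one cut set from each child combined → 3 × 1 = 3 cut set(s).
Minimal cut sets: {#3 APL valve is out, Auxiliary check valve degraded, Backup fresh-gas outlet trips, Forward CO2 absorber is inoperative, Pressure regulator faulted, Primary pipeline inlet fails, Right O2 cylinder stuck, Supply hose malfunctions}; {#3 APL valve is out, Aft flowmeter malfunctions, Auxiliary check valve degraded, Backup fresh-gas outlet trips, Forward CO2 absorber is inoperative, Primary pipeline inlet fails, Right O2 cylinder stuck, Supply hose malfunctions}; {#3 APL valve is out, Aft vaporizer is inoperative, Auxiliary check valve degraded, Backup fresh-gas outlet trips, Forward CO2 absorber is inoperative, Primary pipeline inlet fails, Right O2 cylinder stuck, Supply hose malfunctions}.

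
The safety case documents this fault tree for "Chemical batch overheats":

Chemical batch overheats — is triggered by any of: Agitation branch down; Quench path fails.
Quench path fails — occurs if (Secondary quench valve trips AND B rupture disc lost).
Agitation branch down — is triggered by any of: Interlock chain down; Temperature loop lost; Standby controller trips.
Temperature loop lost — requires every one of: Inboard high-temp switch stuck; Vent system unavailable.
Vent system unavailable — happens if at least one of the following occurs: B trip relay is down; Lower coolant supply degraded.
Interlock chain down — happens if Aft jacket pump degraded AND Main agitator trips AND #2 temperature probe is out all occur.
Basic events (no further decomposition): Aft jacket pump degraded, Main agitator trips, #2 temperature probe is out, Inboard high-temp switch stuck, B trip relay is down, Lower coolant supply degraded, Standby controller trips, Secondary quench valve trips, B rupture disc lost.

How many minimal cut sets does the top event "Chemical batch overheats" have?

5

Interlock chain down [AND]: one cut set from each child combined → 1 × 1 × 1 = 1 cut set(s).
Vent system unavailable [OR]: union of children's cut sets → 2 cut set(s).
Temperature loop lost [AND]: one cut set from each child combined → 1 × 2 = 2 cut set(s).
Agitation branch down [OR]: union of children's cut sets → 4 cut set(s).
Quench path fails [AND]: one cut set from each child combined → 1 × 1 = 1 cut set(s).
Chemical batch overheats [OR]: union of children's cut sets → 5 cut set(s).
Minimal cut sets: {#2 temperature probe is out, Aft jacket pump degraded, Main agitator trips}; {B trip relay is down, Inboard high-temp switch stuck}; {Inboard high-temp switch stuck, Lower coolant supply degraded}; {Standby controller trips}; {B rupture disc lost, Secondary quench valve trips}.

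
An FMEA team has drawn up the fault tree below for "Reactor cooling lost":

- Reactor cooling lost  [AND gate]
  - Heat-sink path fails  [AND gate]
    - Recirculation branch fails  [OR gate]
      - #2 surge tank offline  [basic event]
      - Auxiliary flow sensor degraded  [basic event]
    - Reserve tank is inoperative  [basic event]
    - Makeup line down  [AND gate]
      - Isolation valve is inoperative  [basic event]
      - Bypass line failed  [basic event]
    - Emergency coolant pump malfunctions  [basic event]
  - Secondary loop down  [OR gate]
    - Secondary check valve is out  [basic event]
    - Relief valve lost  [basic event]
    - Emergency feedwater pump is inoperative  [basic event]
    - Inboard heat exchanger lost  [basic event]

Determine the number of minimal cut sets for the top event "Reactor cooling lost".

8

Recirculation branch fails [OR]: union of children's cut sets → 2 cut set(s).
Makeup line down [AND]: one cut set from each child combined → 1 × 1 = 1 cut set(s).
Heat-sink path fails [AND]: one cut set from each child combined → 2 × 1 × 1 × 1 = 2 cut set(s).
Secondary loop down [OR]: union of children's cut sets → 4 cut set(s).
Reactor cooling lost [AND]: one cut set from each child combined → 2 × 4 = 8 cut set(s).
Minimal cut sets: {#2 surge tank offline, Bypass line failed, Emergency coolant pump malfunctions, Isolation valve is inoperative, Reserve tank is inoperative, Secondary check valve is out}; {#2 surge tank offline, Bypass line failed, Emergency coolant pump malfunctions, Isolation valve is inoperative, Relief valve lost, Reserve tank is inoperative}; {#2 surge tank offline, Bypass line failed, Emergency coolant pump malfunctions, Emergency feedwater pump is inoperative, Isolation valve is inoperative, Reserve tank is inoperative}; {#2 surge tank offline, Bypass line failed, Emergency coolant pump malfunctions, Inboard heat exchanger lost, Isolation valve is inoperative, Reserve tank is inoperative}; {Auxiliary flow sensor degraded, Bypass line failed, Emergency coolant pump malfunctions, Isolation valve is inoperative, Reserve tank is inoperative, Secondary check valve is out}; {Auxiliary flow sensor degraded, Bypass line failed, Emergency coolant pump malfunctions, Isolation valve is inoperative, Relief valve lost, Reserve tank is inoperative}; {Auxiliary flow sensor degraded, Bypass line failed, Emergency coolant pump malfunctions, Emergency feedwater pump is inoperative, Isolation valve is inoperative, Reserve tank is inoperative}; {Auxiliary flow sensor degraded, Bypass line failed, Emergency coolant pump malfunctions, Inboard heat exchanger lost, Isolation valve is inoperative, Reserve tank is inoperative}.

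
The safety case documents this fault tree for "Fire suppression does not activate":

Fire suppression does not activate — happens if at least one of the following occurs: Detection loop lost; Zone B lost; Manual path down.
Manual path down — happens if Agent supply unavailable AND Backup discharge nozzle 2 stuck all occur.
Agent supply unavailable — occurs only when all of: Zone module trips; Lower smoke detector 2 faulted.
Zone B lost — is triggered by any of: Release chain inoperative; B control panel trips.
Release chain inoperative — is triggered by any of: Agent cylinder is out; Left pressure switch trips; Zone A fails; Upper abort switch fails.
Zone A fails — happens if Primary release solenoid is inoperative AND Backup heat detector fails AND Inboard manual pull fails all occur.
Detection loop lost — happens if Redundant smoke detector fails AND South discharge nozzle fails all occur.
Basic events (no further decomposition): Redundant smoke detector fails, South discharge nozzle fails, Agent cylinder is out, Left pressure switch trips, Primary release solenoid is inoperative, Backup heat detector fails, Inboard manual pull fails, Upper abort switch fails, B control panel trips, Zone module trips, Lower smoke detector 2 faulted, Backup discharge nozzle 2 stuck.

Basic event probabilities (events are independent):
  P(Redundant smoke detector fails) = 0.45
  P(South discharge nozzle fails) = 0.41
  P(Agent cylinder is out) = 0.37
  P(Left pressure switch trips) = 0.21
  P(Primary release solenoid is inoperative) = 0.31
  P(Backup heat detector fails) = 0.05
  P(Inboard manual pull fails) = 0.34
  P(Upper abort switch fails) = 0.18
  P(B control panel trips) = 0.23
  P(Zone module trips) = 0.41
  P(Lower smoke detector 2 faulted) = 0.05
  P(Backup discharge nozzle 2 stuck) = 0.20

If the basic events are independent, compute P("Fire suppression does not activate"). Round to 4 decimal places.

0.7461

P(Detection loop lost) [AND] = 0.45 × 0.41 = 0.184500
P(Zone A fails) [AND] = 0.31 × 0.05 × 0.34 = 0.005270
P(Release chain inoperative) [OR] = 1 − (1−0.37) × (1−0.21) × (1−0.005270) × (1−0.18) = 0.594037
P(Zone B lost) [OR] = 1 − (1−0.594037) × (1−0.23) = 0.687408
P(Agent supply unavailable) [AND] = 0.41 × 0.05 = 0.020500
P(Manual path down) [AND] = 0.020500 × 0.20 = 0.004100
P(Fire suppression does not activate) [OR] = 1 − (1−0.184500) × (1−0.687408) × (1−0.004100) = 0.746126
Rounded to 4 decimal places: P(Fire suppression does not activate) ≈ 0.7461.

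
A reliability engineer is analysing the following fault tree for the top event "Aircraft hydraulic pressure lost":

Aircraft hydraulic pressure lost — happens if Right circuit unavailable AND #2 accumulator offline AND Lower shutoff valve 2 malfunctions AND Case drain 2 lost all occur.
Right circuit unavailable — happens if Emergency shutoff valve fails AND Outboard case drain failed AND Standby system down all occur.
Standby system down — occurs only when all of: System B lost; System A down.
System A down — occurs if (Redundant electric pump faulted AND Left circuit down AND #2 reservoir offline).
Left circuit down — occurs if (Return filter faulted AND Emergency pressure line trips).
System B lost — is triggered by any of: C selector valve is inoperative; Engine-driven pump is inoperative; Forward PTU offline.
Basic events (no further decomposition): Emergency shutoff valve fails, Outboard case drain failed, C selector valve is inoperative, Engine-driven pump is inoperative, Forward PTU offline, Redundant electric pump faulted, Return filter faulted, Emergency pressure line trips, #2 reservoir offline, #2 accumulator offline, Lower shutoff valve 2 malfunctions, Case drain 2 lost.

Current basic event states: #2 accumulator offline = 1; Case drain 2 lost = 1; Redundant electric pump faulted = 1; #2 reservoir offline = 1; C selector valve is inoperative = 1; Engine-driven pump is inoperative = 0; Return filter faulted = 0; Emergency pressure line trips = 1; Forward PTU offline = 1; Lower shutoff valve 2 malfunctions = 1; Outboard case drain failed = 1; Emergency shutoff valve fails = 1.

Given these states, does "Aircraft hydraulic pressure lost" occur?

System B lost [OR]: C selector valve is inoperative=occurs, Engine-driven pump is inoperative=not, Forward PTU offline=occurs → at least one input occurs → occurs.
Left circuit down [AND]: Return filter faulted=not, Emergency pressure line trips=occurs → not all inputs occur → does not occur.
System A down [AND]: Redundant electric pump faulted=occurs, Left circuit down=not, #2 reservoir offline=occurs → not all inputs occur → does not occur.
Standby system down [AND]: System B lost=occurs, System A down=not → not all inputs occur → does not occur.
Right circuit unavailable [AND]: Emergency shutoff valve fails=occurs, Outboard case drain failed=occurs, Standby system down=not → not all inputs occur → does not occur.
Aircraft hydraulic pressure lost [AND]: Right circuit unavailable=not, #2 accumulator offline=occurs, Lower shutoff valve 2 malfunctions=occurs, Case drain 2 lost=occurs → not all inputs occur → does not occur.

No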